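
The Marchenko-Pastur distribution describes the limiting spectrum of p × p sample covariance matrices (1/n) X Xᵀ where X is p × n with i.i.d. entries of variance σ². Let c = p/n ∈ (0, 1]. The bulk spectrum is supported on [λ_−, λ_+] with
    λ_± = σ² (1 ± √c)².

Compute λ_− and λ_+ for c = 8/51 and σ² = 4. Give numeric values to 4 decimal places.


c = 8/51 = 0.156863; √c = 0.396059.
λ_− = σ² (1 − √c)² = 4 · (1 − 0.396059)² = 4 · (0.603941)² = 1.458979.
λ_+ = σ² (1 + √c)² = 4 · (1 + 0.396059)² = 4 · (1.396059)² = 7.795923.

Rounded to 4 decimal places: λ_− ≈ 1.4590, λ_+ ≈ 7.7959.


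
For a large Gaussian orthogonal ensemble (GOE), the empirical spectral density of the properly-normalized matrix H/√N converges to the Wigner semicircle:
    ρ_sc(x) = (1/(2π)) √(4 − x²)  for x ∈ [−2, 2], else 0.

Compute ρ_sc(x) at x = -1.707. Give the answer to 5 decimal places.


ρ_sc(x) = (1/(2π)) √(4 − x²). With x = -1.707:
  4 − x² = 4 − (-1.707)² = 4 − 2.913849 = 1.086151.
  √(4 − x²) = 1.042186.
  1/(2π) = 0.159155.
  ρ_sc(-1.707) = 0.159155 · 1.042186 = 0.165869.

Rounded to 5 decimal places: ρ_sc(-1.707) ≈ 0.16587.


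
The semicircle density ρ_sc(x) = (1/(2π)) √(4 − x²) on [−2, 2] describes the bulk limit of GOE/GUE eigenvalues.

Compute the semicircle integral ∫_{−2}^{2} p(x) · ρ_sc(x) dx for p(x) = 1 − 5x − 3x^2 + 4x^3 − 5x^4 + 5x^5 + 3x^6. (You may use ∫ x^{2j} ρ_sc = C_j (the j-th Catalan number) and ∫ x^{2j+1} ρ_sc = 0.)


Write p(x) = Σ a_i x^i, split into monomials and integrate each against ρ_sc separately.
Using ∫ x^{2j} ρ_sc = C_j = (1/(j+1)) C(2j, j) (Catalan numbers) and ∫ x^{2j+1} ρ_sc = 0 (odd monomials vanish by symmetry):
  i = 0 (even): a_0 · C_{0} = 1 · 1 = 1
  i = 1 (odd): ∫ x^1 ρ_sc = 0 (vanishes)
  i = 2 (even): a_2 · C_{1} = -3 · 1 = -3
  i = 3 (odd): ∫ x^3 ρ_sc = 0 (vanishes)
  i = 4 (even): a_4 · C_{2} = -5 · 2 = -10
  i = 5 (odd): ∫ x^5 ρ_sc = 0 (vanishes)
  i = 6 (even): a_6 · C_{3} = 3 · 5 = 15

Summing the contributions: ∫_{−2}^{2} p(x) ρ_sc(x) dx = 1 + (-3) + (-10) + 15 = 3.


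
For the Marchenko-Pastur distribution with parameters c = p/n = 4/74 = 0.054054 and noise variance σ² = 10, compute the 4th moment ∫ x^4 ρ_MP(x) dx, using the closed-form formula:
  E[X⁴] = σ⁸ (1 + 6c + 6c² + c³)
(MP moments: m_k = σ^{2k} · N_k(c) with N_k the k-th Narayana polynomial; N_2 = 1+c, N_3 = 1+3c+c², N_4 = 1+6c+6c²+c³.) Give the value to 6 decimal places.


E[X⁴] = σ⁸ (1 + 6c + 6c² + c³) (fourth MP moment). With σ² = 10 (so σ⁸ = 10000) and c = 4/74 = 0.054054: E[X⁴] = 10000 · (1 + 6·0.054054 + 6·(0.054054)² + (0.054054)³) = 10000 · 1.342013.

So E[X^4] = 13420.133062.


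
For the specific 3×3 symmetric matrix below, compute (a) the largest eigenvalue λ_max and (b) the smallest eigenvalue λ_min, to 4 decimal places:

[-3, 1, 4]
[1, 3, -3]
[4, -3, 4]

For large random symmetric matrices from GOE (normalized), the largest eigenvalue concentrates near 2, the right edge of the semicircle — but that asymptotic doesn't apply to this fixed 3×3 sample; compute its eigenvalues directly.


Since M is real symmetric, all three eigenvalues are real; they are the roots of det(λI − M) = λ³ − (tr M) λ² + s λ − det M, where s is the sum of the principal 2×2 minors.
tr M = -3 + 3 + 4 = 4.
s = ((-3)·3 − 1²) + ((-3)·4 − 4²) + (3·4 − (-3)²) = -10 + (-28) + 3 = -35.
det M (expand along row 1) = (-3)·3 − 1·16 + 4·(-15) = -85.
Characteristic polynomial: λ³ − 4λ² − 35λ + 85 = 0.
Substitute λ = y + (tr M)/3 = y + 1.333333 to remove the quadratic term: y³ + p·y + q = 0 with p = s − (tr M)²/3 = -40.333333 and q = −2(tr M)³/27 + (tr M)·s/3 − det M = 33.592593.
Three real roots ⇒ use the trigonometric (Viète) form: r = 2√(−p/3) = 7.333333, φ = arccos(3q/(p·r)) = arccos(-0.340721) = 1.918480 rad.
y_k = r·cos(φ/3 − 2πk/3) for k = 0, 1, 2 gives y = 5.884253, 0.847993, -6.732246.
λ_k = y_k + 1.333333 gives λ = 7.2176, 2.1813, -5.3989 (check: the sum is 4.0000 = tr M).

Hence λ_max = 7.2176 and λ_min = -5.3989.


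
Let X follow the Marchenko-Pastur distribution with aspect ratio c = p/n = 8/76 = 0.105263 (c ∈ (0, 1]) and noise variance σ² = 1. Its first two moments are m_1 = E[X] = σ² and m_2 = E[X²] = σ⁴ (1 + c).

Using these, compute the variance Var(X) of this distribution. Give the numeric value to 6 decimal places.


m_1 = E[X] = σ² = 1, so m_1² = 1.
m_2 = E[X²] = σ⁴ (1 + c) = 1 · (1 + 0.105263) = 1 · 1.105263 = 1.105263.
(Note m_2 − m_1² simplifies to c · σ⁴ = 0.105263 · 1.)

Var(X) = m_2 − m_1² = 1.105263 − 1 = 0.105263.


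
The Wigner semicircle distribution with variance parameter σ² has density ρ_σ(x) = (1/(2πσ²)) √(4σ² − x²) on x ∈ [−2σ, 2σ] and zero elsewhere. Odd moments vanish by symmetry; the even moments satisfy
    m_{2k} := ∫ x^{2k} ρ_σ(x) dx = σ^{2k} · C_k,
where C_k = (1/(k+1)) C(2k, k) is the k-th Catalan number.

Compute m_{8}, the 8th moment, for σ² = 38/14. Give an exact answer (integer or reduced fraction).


By the scaled semicircle moment identity, m_{2k} = σ^{2k} · C_k with k = 4.
C_4 = (1/(k+1)) · C(2k, k) = (1/5) · C(8, 4) = (1/5) · 70 = 14.
σ^{2k} = (σ²)^k = (38/14)^4 = 130321/2401.

Therefore m_{8} = σ^{8} · C_4 = (130321/2401) · 14 = 260642/343.


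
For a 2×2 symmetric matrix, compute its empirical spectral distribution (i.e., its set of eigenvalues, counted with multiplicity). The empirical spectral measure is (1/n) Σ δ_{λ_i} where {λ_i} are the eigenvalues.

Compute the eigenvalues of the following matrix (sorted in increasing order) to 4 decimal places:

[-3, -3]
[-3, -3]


Since M is real symmetric, both eigenvalues are real; they are the roots of det(λI − M) = λ² − (tr M) λ + det M.
tr M = -3 + (-3) = -6.
det M = (-3)·(-3) − (-3)² = 9 − 9 = 0.
Characteristic polynomial: λ² + 6λ = 0.
Discriminant Δ = (tr M)² − 4·det M = 36 − 0 = 36; √Δ = 6.000000.
λ = (tr M ± √Δ)/2 = (-6 ± 6.000000)/2, giving (tr M − √Δ)/2 = -6.0000 and (tr M + √Δ)/2 = 0.0000.

Eigenvalues sorted in increasing order: [-6.0000, 0.0000].


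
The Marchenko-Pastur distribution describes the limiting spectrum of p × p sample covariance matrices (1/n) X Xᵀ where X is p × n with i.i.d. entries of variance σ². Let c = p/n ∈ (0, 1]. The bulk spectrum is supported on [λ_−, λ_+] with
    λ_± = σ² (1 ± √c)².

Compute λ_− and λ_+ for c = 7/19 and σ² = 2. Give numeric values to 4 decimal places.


c = 7/19 = 0.368421; √c = 0.606977.
λ_− = σ² (1 − √c)² = 2 · (1 − 0.606977)² = 2 · (0.393023)² = 0.308934.
λ_+ = σ² (1 + √c)² = 2 · (1 + 0.606977)² = 2 · (1.606977)² = 5.164750.

Rounded to 4 decimal places: λ_− ≈ 0.3089, λ_+ ≈ 5.1648.


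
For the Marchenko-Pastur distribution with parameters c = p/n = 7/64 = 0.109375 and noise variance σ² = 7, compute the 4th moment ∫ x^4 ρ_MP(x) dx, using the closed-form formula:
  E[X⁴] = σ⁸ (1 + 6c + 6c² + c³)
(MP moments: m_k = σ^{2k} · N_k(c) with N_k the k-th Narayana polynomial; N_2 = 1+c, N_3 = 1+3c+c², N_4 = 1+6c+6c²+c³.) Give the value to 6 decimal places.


E[X⁴] = σ⁸ (1 + 6c + 6c² + c³) (fourth MP moment). With σ² = 7 (so σ⁸ = 2401) and c = 7/64 = 0.109375: E[X⁴] = 2401 · (1 + 6·0.109375 + 6·(0.109375)² + (0.109375)³) = 2401 · 1.729336.

So E[X^4] = 4152.135220.


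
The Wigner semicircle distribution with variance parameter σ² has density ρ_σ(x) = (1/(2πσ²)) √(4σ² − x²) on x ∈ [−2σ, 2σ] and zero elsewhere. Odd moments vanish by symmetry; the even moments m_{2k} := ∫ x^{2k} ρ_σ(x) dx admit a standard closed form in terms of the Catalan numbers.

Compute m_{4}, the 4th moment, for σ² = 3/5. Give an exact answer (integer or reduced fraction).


By the scaled semicircle moment identity, m_{2k} = σ^{2k} · C_k with k = 2.
C_2 = (1/(k+1)) · C(2k, k) = (1/3) · C(4, 2) = (1/3) · 6 = 2.
σ^{2k} = (σ²)^k = (3/5)^2 = 9/25.

Therefore m_{4} = σ^{4} · C_2 = (9/25) · 2 = 18/25.


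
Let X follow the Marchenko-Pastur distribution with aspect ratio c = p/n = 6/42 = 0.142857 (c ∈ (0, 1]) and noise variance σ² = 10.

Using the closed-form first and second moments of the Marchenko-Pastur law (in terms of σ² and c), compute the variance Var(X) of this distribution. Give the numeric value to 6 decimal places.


Recall the MP moments m_1 = E[X] = σ² and m_2 = E[X²] = σ⁴ (1 + c).
m_1 = E[X] = σ² = 10, so m_1² = 100.
m_2 = E[X²] = σ⁴ (1 + c) = 100 · (1 + 0.142857) = 100 · 1.142857 = 114.285714.
(Note m_2 − m_1² simplifies to c · σ⁴ = 0.142857 · 100.)

Var(X) = m_2 − m_1² = 114.285714 − 100 = 14.285714.


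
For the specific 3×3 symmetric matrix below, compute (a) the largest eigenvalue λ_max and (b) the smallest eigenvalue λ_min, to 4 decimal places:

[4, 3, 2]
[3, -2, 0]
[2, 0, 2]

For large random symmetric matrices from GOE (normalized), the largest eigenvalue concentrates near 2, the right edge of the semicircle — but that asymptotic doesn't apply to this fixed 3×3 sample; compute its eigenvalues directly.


Since M is real symmetric, all three eigenvalues are real; they are the roots of det(λI − M) = λ³ − (tr M) λ² + s λ − det M, where s is the sum of the principal 2×2 minors.
tr M = 4 + (-2) + 2 = 4.
s = (4·(-2) − 3²) + (4·2 − 2²) + ((-2)·2 − 0²) = -17 + 4 + (-4) = -17.
det M (expand along row 1) = 4·(-4) − 3·6 + 2·4 = -26.
Characteristic polynomial: λ³ − 4λ² − 17λ + 26 = 0.
Substitute λ = y + (tr M)/3 = y + 1.333333 to remove the quadratic term: y³ + p·y + q = 0 with p = s − (tr M)²/3 = -22.333333 and q = −2(tr M)³/27 + (tr M)·s/3 − det M = -1.407407.
Three real roots ⇒ use the trigonometric (Viète) form: r = 2√(−p/3) = 5.456902, φ = arccos(3q/(p·r)) = arccos(0.034645) = 1.536144 rad.
y_k = r·cos(φ/3 − 2πk/3) for k = 0, 1, 2 gives y = 4.757015, -0.063029, -4.693986.
λ_k = y_k + 1.333333 gives λ = 6.0903, 1.2703, -3.3607 (check: the sum is 4.0000 = tr M).

Hence λ_max = 6.0903 and λ_min = -3.3607.


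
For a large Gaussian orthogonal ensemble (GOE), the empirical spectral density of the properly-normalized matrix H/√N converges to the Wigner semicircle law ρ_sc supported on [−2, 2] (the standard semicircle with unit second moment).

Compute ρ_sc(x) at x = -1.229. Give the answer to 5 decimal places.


ρ_sc(x) = (1/(2π)) √(4 − x²). With x = -1.229:
  4 − x² = 4 − (-1.229)² = 4 − 1.510441 = 2.489559.
  √(4 − x²) = 1.577834.
  1/(2π) = 0.159155.
  ρ_sc(-1.229) = 0.159155 · 1.577834 = 0.251120.

Rounded to 5 decimal places: ρ_sc(-1.229) ≈ 0.25112.


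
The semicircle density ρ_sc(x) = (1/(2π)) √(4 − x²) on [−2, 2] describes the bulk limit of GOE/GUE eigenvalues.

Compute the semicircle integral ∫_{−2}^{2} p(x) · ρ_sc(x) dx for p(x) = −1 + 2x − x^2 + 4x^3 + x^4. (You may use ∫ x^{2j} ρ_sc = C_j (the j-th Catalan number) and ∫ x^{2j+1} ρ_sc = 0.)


Write p(x) = Σ a_i x^i, split into monomials and integrate each against ρ_sc separately.
Using ∫ x^{2j} ρ_sc = C_j = (1/(j+1)) C(2j, j) (Catalan numbers) and ∫ x^{2j+1} ρ_sc = 0 (odd monomials vanish by symmetry):
  i = 0 (even): a_0 · C_{0} = -1 · 1 = -1
  i = 1 (odd): ∫ x^1 ρ_sc = 0 (vanishes)
  i = 2 (even): a_2 · C_{1} = -1 · 1 = -1
  i = 3 (odd): ∫ x^3 ρ_sc = 0 (vanishes)
  i = 4 (even): a_4 · C_{2} = 1 · 2 = 2

Summing the contributions: ∫_{−2}^{2} p(x) ρ_sc(x) dx = (-1) + (-1) + 2 = 0.


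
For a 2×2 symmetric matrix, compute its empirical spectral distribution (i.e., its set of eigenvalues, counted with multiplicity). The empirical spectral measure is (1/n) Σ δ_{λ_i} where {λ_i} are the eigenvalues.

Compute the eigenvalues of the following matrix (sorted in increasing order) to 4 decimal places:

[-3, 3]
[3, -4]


Since M is real symmetric, both eigenvalues are real; they are the roots of det(λI − M) = λ² − (tr M) λ + det M.
tr M = -3 + (-4) = -7.
det M = (-3)·(-4) − 3² = 12 − 9 = 3.
Characteristic polynomial: λ² + 7λ + 3 = 0.
Discriminant Δ = (tr M)² − 4·det M = 49 − 12 = 37; √Δ = 6.082763.
λ = (tr M ± √Δ)/2 = (-7 ± 6.082763)/2, giving (tr M − √Δ)/2 = -6.5414 and (tr M + √Δ)/2 = -0.4586.

Eigenvalues sorted in increasing order: [-6.5414, -0.4586].


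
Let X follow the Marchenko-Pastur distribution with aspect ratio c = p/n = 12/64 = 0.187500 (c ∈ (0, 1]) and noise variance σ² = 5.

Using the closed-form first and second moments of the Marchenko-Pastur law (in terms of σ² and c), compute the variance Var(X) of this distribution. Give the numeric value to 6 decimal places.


Recall the MP moments m_1 = E[X] = σ² and m_2 = E[X²] = σ⁴ (1 + c).
m_1 = E[X] = σ² = 5, so m_1² = 25.
m_2 = E[X²] = σ⁴ (1 + c) = 25 · (1 + 0.187500) = 25 · 1.187500 = 29.687500.
(Note m_2 − m_1² simplifies to c · σ⁴ = 0.187500 · 25.)

Var(X) = m_2 − m_1² = 29.687500 − 25 = 4.687500.


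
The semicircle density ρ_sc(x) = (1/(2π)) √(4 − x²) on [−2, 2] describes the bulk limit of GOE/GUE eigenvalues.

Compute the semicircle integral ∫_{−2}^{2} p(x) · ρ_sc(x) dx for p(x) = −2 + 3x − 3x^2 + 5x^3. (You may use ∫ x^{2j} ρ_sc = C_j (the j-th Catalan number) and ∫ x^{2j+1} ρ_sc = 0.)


Write p(x) = Σ a_i x^i, split into monomials and integrate each against ρ_sc separately.
Using ∫ x^{2j} ρ_sc = C_j = (1/(j+1)) C(2j, j) (Catalan numbers) and ∫ x^{2j+1} ρ_sc = 0 (odd monomials vanish by symmetry):
  i = 0 (even): a_0 · C_{0} = -2 · 1 = -2
  i = 1 (odd): ∫ x^1 ρ_sc = 0 (vanishes)
  i = 2 (even): a_2 · C_{1} = -3 · 1 = -3
  i = 3 (odd): ∫ x^3 ρ_sc = 0 (vanishes)

Summing the contributions: ∫_{−2}^{2} p(x) ρ_sc(x) dx = (-2) + (-3) = -5.


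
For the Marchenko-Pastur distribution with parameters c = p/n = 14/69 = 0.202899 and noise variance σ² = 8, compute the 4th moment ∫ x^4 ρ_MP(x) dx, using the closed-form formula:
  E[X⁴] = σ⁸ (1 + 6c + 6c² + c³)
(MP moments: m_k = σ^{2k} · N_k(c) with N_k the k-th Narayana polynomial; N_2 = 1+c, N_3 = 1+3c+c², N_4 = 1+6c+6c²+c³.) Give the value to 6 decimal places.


E[X⁴] = σ⁸ (1 + 6c + 6c² + c³) (fourth MP moment). With σ² = 8 (so σ⁸ = 4096) and c = 14/69 = 0.202899: E[X⁴] = 4096 · (1 + 6·0.202899 + 6·(0.202899)² + (0.202899)³) = 4096 · 2.472751.

So E[X^4] = 10128.388616.


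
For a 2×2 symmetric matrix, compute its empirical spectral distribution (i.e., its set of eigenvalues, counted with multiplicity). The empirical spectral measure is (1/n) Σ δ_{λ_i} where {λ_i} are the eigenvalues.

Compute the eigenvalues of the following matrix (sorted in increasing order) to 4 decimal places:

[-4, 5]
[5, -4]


Since M is real symmetric, both eigenvalues are real; they are the roots of det(λI − M) = λ² − (tr M) λ + det M.
tr M = -4 + (-4) = -8.
det M = (-4)·(-4) − 5² = 16 − 25 = -9.
Characteristic polynomial: λ² + 8λ − 9 = 0.
Discriminant Δ = (tr M)² − 4·det M = 64 − (-36) = 100; √Δ = 10.000000.
λ = (tr M ± √Δ)/2 = (-8 ± 10.000000)/2, giving (tr M − √Δ)/2 = -9.0000 and (tr M + √Δ)/2 = 1.0000.

Eigenvalues sorted in increasing order: [-9.0000, 1.0000].


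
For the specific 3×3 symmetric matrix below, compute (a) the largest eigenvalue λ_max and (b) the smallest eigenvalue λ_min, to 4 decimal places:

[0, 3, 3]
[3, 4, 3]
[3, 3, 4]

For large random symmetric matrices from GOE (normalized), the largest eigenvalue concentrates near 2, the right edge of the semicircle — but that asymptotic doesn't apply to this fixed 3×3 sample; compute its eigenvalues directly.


Since M is real symmetric, all three eigenvalues are real; they are the roots of det(λI − M) = λ³ − (tr M) λ² + s λ − det M, where s is the sum of the principal 2×2 minors.
tr M = 0 + 4 + 4 = 8.
s = (0·4 − 3²) + (0·4 − 3²) + (4·4 − 3²) = -9 + (-9) + 7 = -11.
det M (expand along row 1) = 0·7 − 3·3 + 3·(-3) = -18.
Characteristic polynomial: λ³ − 8λ² − 11λ + 18 = 0.
Substitute λ = y + (tr M)/3 = y + 2.666667 to remove the quadratic term: y³ + p·y + q = 0 with p = s − (tr M)²/3 = -32.333333 and q = −2(tr M)³/27 + (tr M)·s/3 − det M = -49.259259.
Three real roots ⇒ use the trigonometric (Viète) form: r = 2√(−p/3) = 6.565905, φ = arccos(3q/(p·r)) = arccos(0.696088) = 0.800862 rad.
y_k = r·cos(φ/3 − 2πk/3) for k = 0, 1, 2 gives y = 6.333333, -1.666667, -4.666667.
λ_k = y_k + 2.666667 gives λ = 9.0000, 1.0000, -2.0000 (check: the sum is 8.0000 = tr M).

Hence λ_max = 9.0000 and λ_min = -2.0000.


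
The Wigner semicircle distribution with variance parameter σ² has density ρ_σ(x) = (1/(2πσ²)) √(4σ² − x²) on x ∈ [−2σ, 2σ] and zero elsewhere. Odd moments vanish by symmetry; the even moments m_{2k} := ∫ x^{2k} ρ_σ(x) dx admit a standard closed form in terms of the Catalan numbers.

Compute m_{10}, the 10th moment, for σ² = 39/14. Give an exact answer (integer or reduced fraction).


By the scaled semicircle moment identity, m_{2k} = σ^{2k} · C_k with k = 5.
C_5 = (1/(k+1)) · C(2k, k) = (1/6) · C(10, 5) = (1/6) · 252 = 42.
σ^{2k} = (σ²)^k = (39/14)^5 = 90224199/537824.

Therefore m_{10} = σ^{10} · C_5 = (90224199/537824) · 42 = 270672597/38416.


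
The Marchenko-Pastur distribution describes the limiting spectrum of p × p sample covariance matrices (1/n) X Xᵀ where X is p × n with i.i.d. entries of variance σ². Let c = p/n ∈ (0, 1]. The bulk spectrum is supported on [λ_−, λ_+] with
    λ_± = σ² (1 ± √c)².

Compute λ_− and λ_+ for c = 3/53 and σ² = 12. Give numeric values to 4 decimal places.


c = 3/53 = 0.056604; √c = 0.237915.
λ_− = σ² (1 − √c)² = 12 · (1 − 0.237915)² = 12 · (0.762085)² = 6.969274.
λ_+ = σ² (1 + √c)² = 12 · (1 + 0.237915)² = 12 · (1.237915)² = 18.389217.

Rounded to 4 decimal places: λ_− ≈ 6.9693, λ_+ ≈ 18.3892.


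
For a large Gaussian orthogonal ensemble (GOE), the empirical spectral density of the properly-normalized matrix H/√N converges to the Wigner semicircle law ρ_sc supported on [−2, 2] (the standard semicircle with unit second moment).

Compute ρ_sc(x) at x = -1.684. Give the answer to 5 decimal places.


ρ_sc(x) = (1/(2π)) √(4 − x²). With x = -1.684:
  4 − x² = 4 − (-1.684)² = 4 − 2.835856 = 1.164144.
  √(4 − x²) = 1.078955.
  1/(2π) = 0.159155.
  ρ_sc(-1.684) = 0.159155 · 1.078955 = 0.171721.

Rounded to 5 decimal places: ρ_sc(-1.684) ≈ 0.17172.


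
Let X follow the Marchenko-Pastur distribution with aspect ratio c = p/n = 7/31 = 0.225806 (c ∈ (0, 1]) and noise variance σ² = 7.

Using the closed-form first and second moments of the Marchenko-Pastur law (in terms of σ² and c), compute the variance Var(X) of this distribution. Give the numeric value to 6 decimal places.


Recall the MP moments m_1 = E[X] = σ² and m_2 = E[X²] = σ⁴ (1 + c).
m_1 = E[X] = σ² = 7, so m_1² = 49.
m_2 = E[X²] = σ⁴ (1 + c) = 49 · (1 + 0.225806) = 49 · 1.225806 = 60.064516.
(Note m_2 − m_1² simplifies to c · σ⁴ = 0.225806 · 49.)

Var(X) = m_2 − m_1² = 60.064516 − 49 = 11.064516.


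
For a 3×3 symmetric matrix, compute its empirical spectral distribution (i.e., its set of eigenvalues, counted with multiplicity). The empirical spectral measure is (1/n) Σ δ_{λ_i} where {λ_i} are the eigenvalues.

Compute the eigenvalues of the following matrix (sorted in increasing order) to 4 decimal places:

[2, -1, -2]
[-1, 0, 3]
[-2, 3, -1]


Since M is real symmetric, all three eigenvalues are real; they are the roots of det(λI − M) = λ³ − (tr M) λ² + s λ − det M, where s is the sum of the principal 2×2 minors.
tr M = 2 + 0 + (-1) = 1.
s = (2·0 − (-1)²) + (2·(-1) − (-2)²) + (0·(-1) − 3²) = -1 + (-6) + (-9) = -16.
det M (expand along row 1) = 2·(-9) − (-1)·7 + (-2)·(-3) = -5.
Characteristic polynomial: λ³ − λ² − 16λ + 5 = 0.
Substitute λ = y + (tr M)/3 = y + 0.333333 to remove the quadratic term: y³ + p·y + q = 0 with p = s − (tr M)²/3 = -16.333333 and q = −2(tr M)³/27 + (tr M)·s/3 − det M = -0.407407.
Three real roots ⇒ use the trigonometric (Viète) form: r = 2√(−p/3) = 4.666667, φ = arccos(3q/(p·r)) = arccos(0.016035) = 1.554761 rad.
y_k = r·cos(φ/3 − 2πk/3) for k = 0, 1, 2 gives y = 4.053866, -0.024944, -4.028922.
λ_k = y_k + 0.333333 gives λ = 4.3872, 0.3084, -3.6956 (check: the sum is 1.0000 = tr M).

Eigenvalues sorted in increasing order: [-3.6956, 0.3084, 4.3872].


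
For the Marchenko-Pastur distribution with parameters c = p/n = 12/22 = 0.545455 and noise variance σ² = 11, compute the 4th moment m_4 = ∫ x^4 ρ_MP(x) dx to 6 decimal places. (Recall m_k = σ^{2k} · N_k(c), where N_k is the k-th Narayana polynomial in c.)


E[X⁴] = σ⁸ (1 + 6c + 6c² + c³) (fourth MP moment). With σ² = 11 (so σ⁸ = 14641) and c = 12/22 = 0.545455: E[X⁴] = 14641 · (1 + 6·0.545455 + 6·(0.545455)² + (0.545455)³) = 14641 · 6.220135.

So E[X^4] = 91069.000000.


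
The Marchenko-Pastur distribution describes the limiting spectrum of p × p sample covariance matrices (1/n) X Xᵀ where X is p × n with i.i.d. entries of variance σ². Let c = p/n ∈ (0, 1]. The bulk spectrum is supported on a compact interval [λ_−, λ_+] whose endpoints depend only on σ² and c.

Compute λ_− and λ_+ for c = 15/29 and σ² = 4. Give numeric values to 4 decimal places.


c = 15/29 = 0.517241; √c = 0.719195.
λ_− = σ² (1 − √c)² = 4 · (1 − 0.719195)² = 4 · (0.280805)² = 0.315406.
λ_+ = σ² (1 + √c)² = 4 · (1 + 0.719195)² = 4 · (1.719195)² = 11.822525.

Rounded to 4 decimal places: λ_− ≈ 0.3154, λ_+ ≈ 11.8225.


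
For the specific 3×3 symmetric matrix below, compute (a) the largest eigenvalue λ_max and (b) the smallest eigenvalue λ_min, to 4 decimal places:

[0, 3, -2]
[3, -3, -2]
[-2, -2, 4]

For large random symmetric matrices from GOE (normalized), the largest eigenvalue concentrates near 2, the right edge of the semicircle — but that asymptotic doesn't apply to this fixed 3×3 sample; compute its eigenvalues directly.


Since M is real symmetric, all three eigenvalues are real; they are the roots of det(λI − M) = λ³ − (tr M) λ² + s λ − det M, where s is the sum of the principal 2×2 minors.
tr M = 0 + (-3) + 4 = 1.
s = (0·(-3) − 3²) + (0·4 − (-2)²) + ((-3)·4 − (-2)²) = -9 + (-4) + (-16) = -29.
det M (expand along row 1) = 0·(-16) − 3·8 + (-2)·(-12) = 0.
Characteristic polynomial: λ³ − λ² − 29λ = 0.
Substitute λ = y + (tr M)/3 = y + 0.333333 to remove the quadratic term: y³ + p·y + q = 0 with p = s − (tr M)²/3 = -29.333333 and q = −2(tr M)³/27 + (tr M)·s/3 − det M = -9.740741.
Three real roots ⇒ use the trigonometric (Viète) form: r = 2√(−p/3) = 6.253888, φ = arccos(3q/(p·r)) = arccos(0.159295) = 1.410820 rad.
y_k = r·cos(φ/3 − 2πk/3) for k = 0, 1, 2 gives y = 5.574994, -0.333333, -5.241660.
λ_k = y_k + 0.333333 gives λ = 5.9083, 0.0000, -4.9083 (check: the sum is 1.0000 = tr M).

Hence λ_max = 5.9083 and λ_min = -4.9083.


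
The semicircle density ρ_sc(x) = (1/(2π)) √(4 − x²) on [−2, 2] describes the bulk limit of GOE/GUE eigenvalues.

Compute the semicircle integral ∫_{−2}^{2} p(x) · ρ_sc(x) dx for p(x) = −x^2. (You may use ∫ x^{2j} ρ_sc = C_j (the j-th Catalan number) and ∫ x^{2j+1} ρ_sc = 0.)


Write p(x) = Σ a_i x^i, split into monomials and integrate each against ρ_sc separately.
Using ∫ x^{2j} ρ_sc = C_j = (1/(j+1)) C(2j, j) (Catalan numbers) and ∫ x^{2j+1} ρ_sc = 0 (odd monomials vanish by symmetry):
  i = 2 (even): a_2 · C_{1} = -1 · 1 = -1

Summing the contributions: ∫_{−2}^{2} p(x) ρ_sc(x) dx = -1.


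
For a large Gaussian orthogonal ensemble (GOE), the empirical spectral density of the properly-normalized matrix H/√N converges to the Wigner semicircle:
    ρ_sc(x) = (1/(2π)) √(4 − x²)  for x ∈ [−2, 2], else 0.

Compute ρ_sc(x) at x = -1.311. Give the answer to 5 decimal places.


ρ_sc(x) = (1/(2π)) √(4 − x²). With x = -1.311:
  4 − x² = 4 − (-1.311)² = 4 − 1.718721 = 2.281279.
  √(4 − x²) = 1.510390.
  1/(2π) = 0.159155.
  ρ_sc(-1.311) = 0.159155 · 1.510390 = 0.240386.

Rounded to 5 decimal places: ρ_sc(-1.311) ≈ 0.24039.


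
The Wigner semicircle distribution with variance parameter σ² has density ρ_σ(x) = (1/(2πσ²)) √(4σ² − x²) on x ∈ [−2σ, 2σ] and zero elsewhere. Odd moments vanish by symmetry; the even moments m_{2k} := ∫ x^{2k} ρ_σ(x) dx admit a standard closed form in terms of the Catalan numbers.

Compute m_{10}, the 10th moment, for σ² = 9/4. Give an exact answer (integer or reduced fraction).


By the scaled semicircle moment identity, m_{2k} = σ^{2k} · C_k with k = 5.
C_5 = (1/(k+1)) · C(2k, k) = (1/6) · C(10, 5) = (1/6) · 252 = 42.
σ^{2k} = (σ²)^k = (9/4)^5 = 59049/1024.

Therefore m_{10} = σ^{10} · C_5 = (59049/1024) · 42 = 1240029/512.


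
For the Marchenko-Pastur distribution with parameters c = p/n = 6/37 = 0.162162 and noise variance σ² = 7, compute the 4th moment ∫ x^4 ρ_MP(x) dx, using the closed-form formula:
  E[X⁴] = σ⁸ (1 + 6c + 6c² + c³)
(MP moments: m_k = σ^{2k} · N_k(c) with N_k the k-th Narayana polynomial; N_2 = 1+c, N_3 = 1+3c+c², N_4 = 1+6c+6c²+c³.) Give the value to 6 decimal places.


E[X⁴] = σ⁸ (1 + 6c + 6c² + c³) (fourth MP moment). With σ² = 7 (so σ⁸ = 2401) and c = 6/37 = 0.162162: E[X⁴] = 2401 · (1 + 6·0.162162 + 6·(0.162162)² + (0.162162)³) = 2401 · 2.135017.

So E[X^4] = 5126.175054.


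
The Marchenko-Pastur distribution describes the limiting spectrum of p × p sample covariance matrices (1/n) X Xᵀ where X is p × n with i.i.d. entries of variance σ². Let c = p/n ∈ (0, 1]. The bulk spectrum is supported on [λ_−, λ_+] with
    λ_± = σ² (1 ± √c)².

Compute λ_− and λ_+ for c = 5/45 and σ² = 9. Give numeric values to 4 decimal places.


c = 5/45 = 0.111111; √c = 0.333333.
λ_− = σ² (1 − √c)² = 9 · (1 − 0.333333)² = 9 · (0.666667)² = 4.000000.
λ_+ = σ² (1 + √c)² = 9 · (1 + 0.333333)² = 9 · (1.333333)² = 16.000000.

Rounded to 4 decimal places: λ_− ≈ 4.0000, λ_+ ≈ 16.0000.


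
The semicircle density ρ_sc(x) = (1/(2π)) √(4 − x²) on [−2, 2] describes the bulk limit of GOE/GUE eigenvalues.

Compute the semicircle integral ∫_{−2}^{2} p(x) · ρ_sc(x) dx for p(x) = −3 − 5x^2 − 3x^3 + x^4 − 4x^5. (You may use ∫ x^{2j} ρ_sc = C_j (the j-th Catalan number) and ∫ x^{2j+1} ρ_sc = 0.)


Write p(x) = Σ a_i x^i, split into monomials and integrate each against ρ_sc separately.
Using ∫ x^{2j} ρ_sc = C_j = (1/(j+1)) C(2j, j) (Catalan numbers) and ∫ x^{2j+1} ρ_sc = 0 (odd monomials vanish by symmetry):
  i = 0 (even): a_0 · C_{0} = -3 · 1 = -3
  i = 2 (even): a_2 · C_{1} = -5 · 1 = -5
  i = 3 (odd): ∫ x^3 ρ_sc = 0 (vanishes)
  i = 4 (even): a_4 · C_{2} = 1 · 2 = 2
  i = 5 (odd): ∫ x^5 ρ_sc = 0 (vanishes)

Summing the contributions: ∫_{−2}^{2} p(x) ρ_sc(x) dx = (-3) + (-5) + 2 = -6.


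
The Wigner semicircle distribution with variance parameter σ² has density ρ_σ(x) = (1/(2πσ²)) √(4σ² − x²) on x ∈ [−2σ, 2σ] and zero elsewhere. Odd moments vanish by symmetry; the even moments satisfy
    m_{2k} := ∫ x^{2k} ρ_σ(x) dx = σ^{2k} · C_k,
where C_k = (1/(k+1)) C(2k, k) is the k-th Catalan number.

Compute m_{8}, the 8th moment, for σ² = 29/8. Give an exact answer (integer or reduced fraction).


By the scaled semicircle moment identity, m_{2k} = σ^{2k} · C_k with k = 4.
C_4 = (1/(k+1)) · C(2k, k) = (1/5) · C(8, 4) = (1/5) · 70 = 14.
σ^{2k} = (σ²)^k = (29/8)^4 = 707281/4096.

Therefore m_{8} = σ^{8} · C_4 = (707281/4096) · 14 = 4950967/2048.


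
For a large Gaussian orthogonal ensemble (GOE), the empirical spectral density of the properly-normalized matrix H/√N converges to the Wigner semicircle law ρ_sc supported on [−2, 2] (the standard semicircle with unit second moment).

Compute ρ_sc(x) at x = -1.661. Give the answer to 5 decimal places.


ρ_sc(x) = (1/(2π)) √(4 − x²). With x = -1.661:
  4 − x² = 4 − (-1.661)² = 4 − 2.758921 = 1.241079.
  √(4 − x²) = 1.114037.
  1/(2π) = 0.159155.
  ρ_sc(-1.661) = 0.159155 · 1.114037 = 0.177305.

Rounded to 5 decimal places: ρ_sc(-1.661) ≈ 0.17730.


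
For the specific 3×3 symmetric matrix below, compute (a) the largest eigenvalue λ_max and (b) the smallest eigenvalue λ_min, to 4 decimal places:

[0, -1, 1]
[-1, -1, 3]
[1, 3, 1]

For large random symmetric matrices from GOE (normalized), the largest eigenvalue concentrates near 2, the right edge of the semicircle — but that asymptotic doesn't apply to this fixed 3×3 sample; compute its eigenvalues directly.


Since M is real symmetric, all three eigenvalues are real; they are the roots of det(λI − M) = λ³ − (tr M) λ² + s λ − det M, where s is the sum of the principal 2×2 minors.
tr M = 0 + (-1) + 1 = 0.
s = (0·(-1) − (-1)²) + (0·1 − 1²) + ((-1)·1 − 3²) = -1 + (-1) + (-10) = -12.
det M (expand along row 1) = 0·(-10) − (-1)·(-4) + 1·(-2) = -6.
Characteristic polynomial: λ³ − 12λ + 6 = 0.
Substitute λ = y + (tr M)/3 = y + 0.000000 to remove the quadratic term: y³ + p·y + q = 0 with p = s − (tr M)²/3 = -12.000000 and q = −2(tr M)³/27 + (tr M)·s/3 − det M = 6.000000.
Three real roots ⇒ use the trigonometric (Viète) form: r = 2√(−p/3) = 4.000000, φ = arccos(3q/(p·r)) = arccos(-0.375000) = 1.955193 rad.
y_k = r·cos(φ/3 − 2πk/3) for k = 0, 1, 2 gives y = 3.180140, 0.511128, -3.691268.
λ_k = y_k + 0.000000 gives λ = 3.1801, 0.5111, -3.6913 (check: the sum is 0.0000 = tr M).

Hence λ_max = 3.1801 and λ_min = -3.6913.


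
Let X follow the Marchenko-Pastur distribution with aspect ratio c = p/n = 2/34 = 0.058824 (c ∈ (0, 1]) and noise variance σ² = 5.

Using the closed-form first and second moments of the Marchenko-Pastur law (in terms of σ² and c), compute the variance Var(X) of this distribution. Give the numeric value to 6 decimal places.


Recall the MP moments m_1 = E[X] = σ² and m_2 = E[X²] = σ⁴ (1 + c).
m_1 = E[X] = σ² = 5, so m_1² = 25.
m_2 = E[X²] = σ⁴ (1 + c) = 25 · (1 + 0.058824) = 25 · 1.058824 = 26.470588.
(Note m_2 − m_1² simplifies to c · σ⁴ = 0.058824 · 25.)

Var(X) = m_2 − m_1² = 26.470588 − 25 = 1.470588.


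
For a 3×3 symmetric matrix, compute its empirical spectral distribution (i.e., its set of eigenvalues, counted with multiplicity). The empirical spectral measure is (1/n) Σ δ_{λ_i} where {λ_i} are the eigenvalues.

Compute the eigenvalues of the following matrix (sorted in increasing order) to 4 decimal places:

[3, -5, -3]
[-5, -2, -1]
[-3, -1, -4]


Since M is real symmetric, all three eigenvalues are real; they are the roots of det(λI − M) = λ³ − (tr M) λ² + s λ − det M, where s is the sum of the principal 2×2 minors.
tr M = 3 + (-2) + (-4) = -3.
s = (3·(-2) − (-5)²) + (3·(-4) − (-3)²) + ((-2)·(-4) − (-1)²) = -31 + (-21) + 7 = -45.
det M (expand along row 1) = 3·7 − (-5)·17 + (-3)·(-1) = 109.
Characteristic polynomial: λ³ + 3λ² − 45λ − 109 = 0.
Substitute λ = y + (tr M)/3 = y − 1.000000 to remove the quadratic term: y³ + p·y + q = 0 with p = s − (tr M)²/3 = -48.000000 and q = −2(tr M)³/27 + (tr M)·s/3 − det M = -62.000000.
Three real roots ⇒ use the trigonometric (Viète) form: r = 2√(−p/3) = 8.000000, φ = arccos(3q/(p·r)) = arccos(0.484375) = 1.065148 rad.
y_k = r·cos(φ/3 − 2πk/3) for k = 0, 1, 2 gives y = 7.501035, -1.342021, -6.159014.
λ_k = y_k − 1.000000 gives λ = 6.5010, -2.3420, -7.1590 (check: the sum is -3.0000 = tr M).

Eigenvalues sorted in increasing order: [-7.1590, -2.3420, 6.5010].


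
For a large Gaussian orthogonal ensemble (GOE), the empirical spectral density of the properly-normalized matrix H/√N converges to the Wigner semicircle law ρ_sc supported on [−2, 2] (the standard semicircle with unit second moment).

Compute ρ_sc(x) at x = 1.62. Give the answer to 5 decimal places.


ρ_sc(x) = (1/(2π)) √(4 − x²). With x = 1.62:
  4 − x² = 4 − (1.62)² = 4 − 2.624400 = 1.375600.
  √(4 − x²) = 1.172860.
  1/(2π) = 0.159155.
  ρ_sc(1.62) = 0.159155 · 1.172860 = 0.186666.

Rounded to 5 decimal places: ρ_sc(1.62) ≈ 0.18667.


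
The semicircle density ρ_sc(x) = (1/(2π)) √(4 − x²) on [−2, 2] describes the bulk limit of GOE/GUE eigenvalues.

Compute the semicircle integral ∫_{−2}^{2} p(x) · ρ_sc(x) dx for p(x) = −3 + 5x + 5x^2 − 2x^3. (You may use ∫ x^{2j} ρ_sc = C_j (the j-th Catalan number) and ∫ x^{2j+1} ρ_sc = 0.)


Write p(x) = Σ a_i x^i, split into monomials and integrate each against ρ_sc separately.
Using ∫ x^{2j} ρ_sc = C_j = (1/(j+1)) C(2j, j) (Catalan numbers) and ∫ x^{2j+1} ρ_sc = 0 (odd monomials vanish by symmetry):
  i = 0 (even): a_0 · C_{0} = -3 · 1 = -3
  i = 1 (odd): ∫ x^1 ρ_sc = 0 (vanishes)
  i = 2 (even): a_2 · C_{1} = 5 · 1 = 5
  i = 3 (odd): ∫ x^3 ρ_sc = 0 (vanishes)

Summing the contributions: ∫_{−2}^{2} p(x) ρ_sc(x) dx = (-3) + 5 = 2.


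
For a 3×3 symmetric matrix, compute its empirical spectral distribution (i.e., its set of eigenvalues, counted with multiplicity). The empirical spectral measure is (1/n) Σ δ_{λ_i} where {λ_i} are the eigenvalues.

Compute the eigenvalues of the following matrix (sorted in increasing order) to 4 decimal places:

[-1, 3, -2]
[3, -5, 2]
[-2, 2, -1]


Since M is real symmetric, all three eigenvalues are real; they are the roots of det(λI − M) = λ³ − (tr M) λ² + s λ − det M, where s is the sum of the principal 2×2 minors.
tr M = -1 + (-5) + (-1) = -7.
s = ((-1)·(-5) − 3²) + ((-1)·(-1) − (-2)²) + ((-5)·(-1) − 2²) = -4 + (-3) + 1 = -6.
det M (expand along row 1) = (-1)·1 − 3·1 + (-2)·(-4) = 4.
Characteristic polynomial: λ³ + 7λ² − 6λ − 4 = 0.
Substitute λ = y + (tr M)/3 = y − 2.333333 to remove the quadratic term: y³ + p·y + q = 0 with p = s − (tr M)²/3 = -22.333333 and q = −2(tr M)³/27 + (tr M)·s/3 − det M = 35.407407.
Three real roots ⇒ use the trigonometric (Viète) form: r = 2√(−p/3) = 5.456902, φ = arccos(3q/(p·r)) = arccos(-0.871597) = 2.629247 rad.
y_k = r·cos(φ/3 − 2πk/3) for k = 0, 1, 2 gives y = 3.491924, 1.885592, -5.377516.
λ_k = y_k − 2.333333 gives λ = 1.1586, -0.4477, -7.7108 (check: the sum is -7.0000 = tr M).

Eigenvalues sorted in increasing order: [-7.7108, -0.4477, 1.1586].


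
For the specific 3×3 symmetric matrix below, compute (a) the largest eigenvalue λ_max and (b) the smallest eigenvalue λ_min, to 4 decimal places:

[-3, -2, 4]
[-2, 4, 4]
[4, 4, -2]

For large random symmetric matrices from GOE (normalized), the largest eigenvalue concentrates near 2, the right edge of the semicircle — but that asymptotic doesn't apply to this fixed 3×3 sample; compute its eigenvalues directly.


Since M is real symmetric, all three eigenvalues are real; they are the roots of det(λI − M) = λ³ − (tr M) λ² + s λ − det M, where s is the sum of the principal 2×2 minors.
tr M = -3 + 4 + (-2) = -1.
s = ((-3)·4 − (-2)²) + ((-3)·(-2) − 4²) + (4·(-2) − 4²) = -16 + (-10) + (-24) = -50.
det M (expand along row 1) = (-3)·(-24) − (-2)·(-12) + 4·(-24) = -48.
Characteristic polynomial: λ³ + λ² − 50λ + 48 = 0.
Substitute λ = y + (tr M)/3 = y − 0.333333 to remove the quadratic term: y³ + p·y + q = 0 with p = s − (tr M)²/3 = -50.333333 and q = −2(tr M)³/27 + (tr M)·s/3 − det M = 64.740741.
Three real roots ⇒ use the trigonometric (Viète) form: r = 2√(−p/3) = 8.192137, φ = arccos(3q/(p·r)) = arccos(-0.471027) = 2.061251 rad.
y_k = r·cos(φ/3 − 2πk/3) for k = 0, 1, 2 gives y = 6.333333, 1.333333, -7.666667.
λ_k = y_k − 0.333333 gives λ = 6.0000, 1.0000, -8.0000 (check: the sum is -1.0000 = tr M).

Hence λ_max = 6.0000 and λ_min = -8.0000.


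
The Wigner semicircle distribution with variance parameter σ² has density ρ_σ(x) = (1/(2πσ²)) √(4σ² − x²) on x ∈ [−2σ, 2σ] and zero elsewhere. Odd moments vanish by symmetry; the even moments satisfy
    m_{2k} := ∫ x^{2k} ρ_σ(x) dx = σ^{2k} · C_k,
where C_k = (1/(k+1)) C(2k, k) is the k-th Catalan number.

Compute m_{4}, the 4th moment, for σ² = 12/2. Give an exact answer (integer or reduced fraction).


By the scaled semicircle moment identity, m_{2k} = σ^{2k} · C_k with k = 2.
C_2 = (1/(k+1)) · C(2k, k) = (1/3) · C(4, 2) = (1/3) · 6 = 2.
σ^{2k} = (σ²)^k = (12/2)^2 = 36.

Therefore m_{4} = σ^{4} · C_2 = 36 · 2 = 72.


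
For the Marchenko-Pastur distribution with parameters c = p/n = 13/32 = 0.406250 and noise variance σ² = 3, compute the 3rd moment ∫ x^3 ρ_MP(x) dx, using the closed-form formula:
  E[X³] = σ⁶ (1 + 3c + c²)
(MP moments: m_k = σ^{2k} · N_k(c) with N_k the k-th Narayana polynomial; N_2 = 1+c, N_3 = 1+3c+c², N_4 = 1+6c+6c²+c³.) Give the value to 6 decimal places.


E[X³] = σ⁶ (1 + 3c + c²) (third MP moment). With σ² = 3 (so σ⁶ = 27) and c = 13/32 = 0.406250: E[X³] = 27 · (1 + 3·0.406250 + (0.406250)²) = 27 · 2.383789.

So E[X^3] = 64.362305.


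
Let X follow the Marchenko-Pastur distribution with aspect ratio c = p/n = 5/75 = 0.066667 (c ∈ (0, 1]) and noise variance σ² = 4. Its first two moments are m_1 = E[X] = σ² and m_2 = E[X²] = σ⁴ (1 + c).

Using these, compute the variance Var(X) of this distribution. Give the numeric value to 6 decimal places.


m_1 = E[X] = σ² = 4, so m_1² = 16.
m_2 = E[X²] = σ⁴ (1 + c) = 16 · (1 + 0.066667) = 16 · 1.066667 = 17.066667.
(Note m_2 − m_1² simplifies to c · σ⁴ = 0.066667 · 16.)

Var(X) = m_2 − m_1² = 17.066667 − 16 = 1.066667.


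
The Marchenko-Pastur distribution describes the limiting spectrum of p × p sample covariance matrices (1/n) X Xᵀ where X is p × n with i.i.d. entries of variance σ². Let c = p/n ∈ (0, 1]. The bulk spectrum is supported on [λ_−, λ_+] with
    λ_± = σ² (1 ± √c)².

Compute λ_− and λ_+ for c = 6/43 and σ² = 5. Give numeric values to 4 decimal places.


c = 6/43 = 0.139535; √c = 0.373544.
λ_− = σ² (1 − √c)² = 5 · (1 − 0.373544)² = 5 · (0.626456)² = 1.962238.
λ_+ = σ² (1 + √c)² = 5 · (1 + 0.373544)² = 5 · (1.373544)² = 9.433111.

Rounded to 4 decimal places: λ_− ≈ 1.9622, λ_+ ≈ 9.4331.


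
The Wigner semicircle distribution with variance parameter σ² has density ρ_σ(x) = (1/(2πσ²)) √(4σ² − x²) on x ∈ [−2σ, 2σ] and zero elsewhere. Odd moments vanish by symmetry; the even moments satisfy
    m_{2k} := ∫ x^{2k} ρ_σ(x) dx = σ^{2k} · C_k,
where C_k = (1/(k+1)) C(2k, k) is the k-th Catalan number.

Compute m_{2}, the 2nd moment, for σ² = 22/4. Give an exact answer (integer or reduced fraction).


By the scaled semicircle moment identity, m_{2k} = σ^{2k} · C_k with k = 1.
C_1 = (1/(k+1)) · C(2k, k) = (1/2) · C(2, 1) = (1/2) · 2 = 1.
σ^{2k} = (σ²)^k = (22/4)^1 = 11/2.

Therefore m_{2} = σ^{2} · C_1 = (11/2) · 1 = 11/2.


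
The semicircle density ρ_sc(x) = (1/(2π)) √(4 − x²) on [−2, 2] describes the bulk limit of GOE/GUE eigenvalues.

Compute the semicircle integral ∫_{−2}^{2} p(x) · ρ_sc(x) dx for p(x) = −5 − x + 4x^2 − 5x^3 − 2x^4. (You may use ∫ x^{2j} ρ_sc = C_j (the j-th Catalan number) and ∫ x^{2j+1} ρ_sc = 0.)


Write p(x) = Σ a_i x^i, split into monomials and integrate each against ρ_sc separately.
Using ∫ x^{2j} ρ_sc = C_j = (1/(j+1)) C(2j, j) (Catalan numbers) and ∫ x^{2j+1} ρ_sc = 0 (odd monomials vanish by symmetry):
  i = 0 (even): a_0 · C_{0} = -5 · 1 = -5
  i = 1 (odd): ∫ x^1 ρ_sc = 0 (vanishes)
  i = 2 (even): a_2 · C_{1} = 4 · 1 = 4
  i = 3 (odd): ∫ x^3 ρ_sc = 0 (vanishes)
  i = 4 (even): a_4 · C_{2} = -2 · 2 = -4

Summing the contributions: ∫_{−2}^{2} p(x) ρ_sc(x) dx = (-5) + 4 + (-4) = -5.
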